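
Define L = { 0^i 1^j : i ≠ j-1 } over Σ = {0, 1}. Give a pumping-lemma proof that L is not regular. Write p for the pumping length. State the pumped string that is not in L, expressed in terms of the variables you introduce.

Toward a contradiction, assume L is regular with pumping length p.
Choose w = 0^p 1^{p+p!+1}. Since p ≠ (p+p!+1)-1 = p+p!, w ∈ L; and |w| ≥ p.
Write w = xyz as guaranteed by the lemma, with |xy| ≤ p and y is nonempty.
Because |xy| ≤ p and w begins with p copies of 0, we have y = 0^k with 1 ≤ k ≤ p.
Since 1 ≤ k ≤ p, k divides p!; set t = 1 + p!/k. Then xy^t z has p + (p!/k)·k = p + p! copies of 0. Now the 0-count is p+p! and (1-count)-1 = (p+p!+1)-1 = p+p!, so i ≠ j-1 fails. So xy^t z = 0^{p+p!} 1^{p+p!+1} ∉ L.
This is a contradiction; hence L is not regular.

0^{p+p!} 1^{p+p!+1}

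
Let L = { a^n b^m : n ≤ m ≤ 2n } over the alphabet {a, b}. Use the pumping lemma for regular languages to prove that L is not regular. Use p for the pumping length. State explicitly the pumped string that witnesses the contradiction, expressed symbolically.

Toward a contradiction, assume L is regular with pumping length p.
Take w = a^p b^p ∈ L (since p ≤ p ≤ 2p), with |w| = 2p ≥ p.
Write w = xyz as guaranteed by the lemma, with |xy| ≤ p and y is nonempty.
Because |xy| ≤ p and w begins with p copies of a, we have y = a^k with 1 ≤ k ≤ p.
Pump with i = 2: xy^2z = a^{p+k} b^p. Now n = p+k > p = m, so the condition n ≤ m fails. Thus xy^2z ∉ L.
This is a contradiction; hence L is not regular.

a^{p+k} b^p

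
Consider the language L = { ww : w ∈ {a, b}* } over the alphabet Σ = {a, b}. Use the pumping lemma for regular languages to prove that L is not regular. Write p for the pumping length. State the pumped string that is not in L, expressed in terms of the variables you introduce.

a^{p+k} b^p a^p b^p

Toward a contradiction, assume L is regular with pumping length p.
Take w = a^p b^p a^p b^p = uu where u = a^pb^p; then w ∈ L and |w| = 4p ≥ p.
Write w = xyz as guaranteed by the lemma, with |xy| ≤ p and |y| > 0.
The first p characters of w are a's, so xy (and hence y) consists only of a's. Write y = a^k, 1 ≤ k ≤ p.
Pump with i = 2: xy^2z = a^{p+k} b^p a^p b^p, of length 4p+k. Suppose this equals vv. The string starts with a and ends with b, so v does too; thus the boundary between the two copies of v is a b→a transition. There is exactly one such transition, at position 2p+k, so |v| = 2p+k and |vv| = 4p+2k ≠ 4p+k since k ≥ 1. So xy^2z ∉ L.
Contradiction. Therefore L is not regular.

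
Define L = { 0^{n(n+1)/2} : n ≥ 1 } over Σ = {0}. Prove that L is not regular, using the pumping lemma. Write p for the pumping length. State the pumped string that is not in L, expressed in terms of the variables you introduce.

0^{p(p+1)/2+k}

Suppose for contradiction that L is regular, and let p be the pumping length.
Take w = 0^{p(p+1)/2} ∈ L with |w| = p(p+1)/2 ≥ p.
Write w = xyz as guaranteed by the lemma, with |xy| ≤ p and y is nonempty.
Then y = 0^k for some k with 1 ≤ k ≤ p.
Pump with i = 2: xy^2z = 0^{p(p+1)/2+k}. Since 1 ≤ k ≤ p, p(p+1)/2 < p(p+1)/2+k ≤ p(p+1)/2+p < (p+1)(p+2)/2, so p(p+1)/2+k is strictly between consecutive triangular numbers. So xy^2z ∉ L.
This is a contradiction; hence L is not regular.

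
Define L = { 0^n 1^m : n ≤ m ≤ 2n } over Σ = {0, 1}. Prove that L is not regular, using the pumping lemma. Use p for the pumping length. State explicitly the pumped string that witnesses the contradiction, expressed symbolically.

Suppose for contradiction that L is regular, and let p be the pumping length.
Take w = 0^p 1^p ∈ L (since p ≤ p ≤ 2p), with |w| = 2p ≥ p.
Write w = xyz as guaranteed by the lemma, with |xy| ≤ p and |y| ≥ 1.
The first p characters of w are 0's, so xy (and hence y) consists only of 0's. Write y = 0^k, 1 ≤ k ≤ p.
Pump with i = 2: xy^2z = 0^{p+k} 1^p. Now n = p+k > p = m, so the condition n ≤ m fails. Thus xy^2z ∉ L.
This is a contradiction; hence L is not regular.

0^{p+k} 1^p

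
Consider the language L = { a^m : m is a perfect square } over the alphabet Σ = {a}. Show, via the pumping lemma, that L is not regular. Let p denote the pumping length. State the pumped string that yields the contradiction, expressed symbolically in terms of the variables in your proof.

Toward a contradiction, assume L is regular with pumping length p.
Take w = a^{p²} ∈ L with |w| = p² ≥ p.
By the pumping lemma, w = xyz with |xy| ≤ p and |y| ≥ 1.
Then y = a^k for some k with 1 ≤ k ≤ p.
Pump with i = 2: xy^2z = a^{p²+k}. Since 1 ≤ k ≤ p, p² < p²+k ≤ p²+p < (p+1)², so p²+k lies strictly between consecutive squares and is not a perfect square. So xy^2z ∉ L.
This contradicts the pumping lemma, so L is not regular.

a^{p²+k}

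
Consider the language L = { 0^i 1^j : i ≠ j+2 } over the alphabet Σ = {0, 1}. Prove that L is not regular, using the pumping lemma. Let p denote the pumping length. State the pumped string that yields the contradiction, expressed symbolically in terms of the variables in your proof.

0^{p+p!} 1^{p+p!-2}

Toward a contradiction, assume L is regular with pumping length p.
Choose w = 0^p 1^{p+p!-2}. Since p ≠ (p+p!-2)+2 = p+p!, w ∈ L; and |w| ≥ p.
The pumping lemma gives a decomposition w = xyz where |xy| ≤ p and |y| > 0.
Since the first p symbols of w are all 0's and |xy| ≤ p, y lies entirely in the leading 0-block: y = 0^k for some k with 1 ≤ k ≤ p.
Since 1 ≤ k ≤ p, k divides p!; set t = 1 + p!/k. Then xy^t z has p + (p!/k)·k = p + p! copies of 0. Now the 0-count is p+p! and (1-count)+2 = (p+p!-2)+2 = p+p!, so i ≠ j+2 fails. So xy^t z = 0^{p+p!} 1^{p+p!-2} ∉ L.
This is a contradiction; hence L is not regular.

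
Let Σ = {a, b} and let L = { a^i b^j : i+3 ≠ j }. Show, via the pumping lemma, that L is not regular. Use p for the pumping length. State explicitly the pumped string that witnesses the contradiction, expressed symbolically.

Toward a contradiction, assume L is regular with pumping length p.
Choose w = a^p b^{p+p!+3}. Since p ≠ (p+p!+3)-3 = p+p!, w ∈ L; and |w| ≥ p.
Write w = xyz as guaranteed by the lemma, with |xy| ≤ p and |y| > 0.
The first p characters of w are a's, so xy (and hence y) consists only of a's. Write y = a^k, 1 ≤ k ≤ p.
Since 1 ≤ k ≤ p, k divides p!; set t = 1 + p!/k. Then xy^t z has p + (p!/k)·k = p + p! copies of a. Now the a-count is p+p! and (b-count)-3 = (p+p!+3)-3 = p+p!, so i+3 ≠ j fails. So xy^t z = a^{p+p!} b^{p+p!+3} ∉ L.
This is a contradiction; hence L is not regular.

a^{p+p!} b^{p+p!+3}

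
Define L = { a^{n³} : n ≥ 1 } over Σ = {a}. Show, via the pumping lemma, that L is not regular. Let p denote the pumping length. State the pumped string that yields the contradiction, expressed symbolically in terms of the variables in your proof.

Assume L is regular; let p be its pumping constant.
Take w = a^{p³} ∈ L with |w| = p³ ≥ p.
Write w = xyz as guaranteed by the lemma, with |xy| ≤ p and |y| > 0.
Then y = a^k for some k with 1 ≤ k ≤ p.
Pump with i = 2: xy^2z = a^{p³+k}. Since 1 ≤ k ≤ p, p³ < p³+k ≤ p³+p < p³+3p²+3p+1 = (p+1)³, so p³+k is not a perfect cube. So xy^2z ∉ L.
This contradicts the pumping lemma, so L is not regular.

a^{p³+k}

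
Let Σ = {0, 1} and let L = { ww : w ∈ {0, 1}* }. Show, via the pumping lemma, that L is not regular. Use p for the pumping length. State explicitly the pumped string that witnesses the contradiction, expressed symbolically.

Suppose for contradiction that L is regular, and let p be the pumping length.
Take w = 0^p 1^p 0^p 1^p = uu where u = 0^p1^p; then w ∈ L and |w| = 4p ≥ p.
Write w = xyz as guaranteed by the lemma, with |xy| ≤ p and |y| ≥ 1.
Since the first p symbols of w are all 0's and |xy| ≤ p, y lies entirely in the leading 0-block: y = 0^k for some k with 1 ≤ k ≤ p.
Pump with i = 2: xy^2z = 0^{p+k} 1^p 0^p 1^p, of length 4p+k. Suppose this equals vv. The string starts with 0 and ends with 1, so v does too; thus the boundary between the two copies of v is a 1→0 transition. There is exactly one such transition, at position 2p+k, so |v| = 2p+k and |vv| = 4p+2k ≠ 4p+k since k ≥ 1. So xy^2z ∉ L.
Contradiction. Therefore L is not regular.

0^{p+k} 1^p 0^p 1^p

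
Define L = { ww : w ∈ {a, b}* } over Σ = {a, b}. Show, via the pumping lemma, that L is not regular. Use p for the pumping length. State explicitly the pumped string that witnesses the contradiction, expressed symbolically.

a^{p+k} b^p a^p b^p

Suppose for contradiction that L is regular, and let p be the pumping length.
Take w = a^p b^p a^p b^p = uu where u = a^pb^p; then w ∈ L and |w| = 4p ≥ p.
The pumping lemma gives a decomposition w = xyz where |xy| ≤ p and |y| ≥ 1.
The first p characters of w are a's, so xy (and hence y) consists only of a's. Write y = a^k, 1 ≤ k ≤ p.
Pump with i = 2: xy^2z = a^{p+k} b^p a^p b^p, of length 4p+k. Suppose this equals vv. The string starts with a and ends with b, so v does too; thus the boundary between the two copies of v is a b→a transition. There is exactly one such transition, at position 2p+k, so |v| = 2p+k and |vv| = 4p+2k ≠ 4p+k since k ≥ 1. So xy^2z ∉ L.
Contradiction. Therefore L is not regular.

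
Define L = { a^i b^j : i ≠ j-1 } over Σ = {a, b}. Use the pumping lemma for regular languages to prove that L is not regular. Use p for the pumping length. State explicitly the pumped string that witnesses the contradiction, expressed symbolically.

Toward a contradiction, assume L is regular with pumping length p.
Choose w = a^p b^{p+p!+1}. Since p ≠ (p+p!+1)-1 = p+p!, w ∈ L; and |w| ≥ p.
The pumping lemma gives a decomposition w = xyz where |xy| ≤ p and |y| > 0.
The first p characters of w are a's, so xy (and hence y) consists only of a's. Write y = a^k, 1 ≤ k ≤ p.
Since 1 ≤ k ≤ p, k divides p!; set t = 1 + p!/k. Then xy^t z has p + (p!/k)·k = p + p! copies of a. Now the a-count is p+p! and (b-count)-1 = (p+p!+1)-1 = p+p!, so i ≠ j-1 fails. So xy^t z = a^{p+p!} b^{p+p!+1} ∉ L.
This contradicts the pumping lemma, so L is not regular.

a^{p+p!} b^{p+p!+1}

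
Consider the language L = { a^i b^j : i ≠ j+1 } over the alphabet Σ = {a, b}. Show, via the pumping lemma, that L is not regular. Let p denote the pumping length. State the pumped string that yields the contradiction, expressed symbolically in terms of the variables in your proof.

Assume L is regular; let p be its pumping constant.
Choose w = a^p b^{p+p!-1}. Since p ≠ (p+p!-1)+1 = p+p!, w ∈ L; and |w| ≥ p.
Write w = xyz as guaranteed by the lemma, with |xy| ≤ p and |y| ≥ 1.
The first p characters of w are a's, so xy (and hence y) consists only of a's. Write y = a^k, 1 ≤ k ≤ p.
Since 1 ≤ k ≤ p, k divides p!; set t = 1 + p!/k. Then xy^t z has p + (p!/k)·k = p + p! copies of a. Now the a-count is p+p! and (b-count)+1 = (p+p!-1)+1 = p+p!, so i ≠ j+1 fails. So xy^t z = a^{p+p!} b^{p+p!-1} ∉ L.
This contradicts the pumping lemma, so L is not regular.

a^{p+p!} b^{p+p!-1}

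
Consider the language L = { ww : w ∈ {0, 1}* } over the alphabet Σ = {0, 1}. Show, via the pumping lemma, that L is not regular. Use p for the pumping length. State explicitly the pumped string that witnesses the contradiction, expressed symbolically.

0^{p+k} 1^p 0^p 1^p

Assume L is regular; let p be its pumping constant.
Take w = 0^p 1^p 0^p 1^p = uu where u = 0^p1^p; then w ∈ L and |w| = 4p ≥ p.
By the pumping lemma, w = xyz with |xy| ≤ p and |y| ≥ 1.
The first p characters of w are 0's, so xy (and hence y) consists only of 0's. Write y = 0^k, 1 ≤ k ≤ p.
Pump with i = 2: xy^2z = 0^{p+k} 1^p 0^p 1^p, of length 4p+k. Suppose this equals vv. The string starts with 0 and ends with 1, so v does too; thus the boundary between the two copies of v is a 1→0 transition. There is exactly one such transition, at position 2p+k, so |v| = 2p+k and |vv| = 4p+2k ≠ 4p+k since k ≥ 1. So xy^2z ∉ L.
This contradicts the pumping lemma, so L is not regular.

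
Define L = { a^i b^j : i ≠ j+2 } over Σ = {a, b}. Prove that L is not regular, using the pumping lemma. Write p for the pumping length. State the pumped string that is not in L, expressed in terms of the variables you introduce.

a^{p+p!} b^{p+p!-2}

Toward a contradiction, assume L is regular with pumping length p.
Choose w = a^p b^{p+p!-2}. Since p ≠ (p+p!-2)+2 = p+p!, w ∈ L; and |w| ≥ p.
By the pumping lemma, w = xyz with |xy| ≤ p and |y| ≥ 1.
The first p characters of w are a's, so xy (and hence y) consists only of a's. Write y = a^k, 1 ≤ k ≤ p.
Since 1 ≤ k ≤ p, k divides p!; set t = 1 + p!/k. Then xy^t z has p + (p!/k)·k = p + p! copies of a. Now the a-count is p+p! and (b-count)+2 = (p+p!-2)+2 = p+p!, so i ≠ j+2 fails. So xy^t z = a^{p+p!} b^{p+p!-2} ∉ L.
Contradiction. Therefore L is not regular.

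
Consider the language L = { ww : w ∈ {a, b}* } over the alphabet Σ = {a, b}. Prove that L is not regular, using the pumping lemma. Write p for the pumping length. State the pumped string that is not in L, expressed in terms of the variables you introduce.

a^{p+k} b^p a^p b^p

Toward a contradiction, assume L is regular with pumping length p.
Take w = a^p b^p a^p b^p = uu where u = a^pb^p; then w ∈ L and |w| = 4p ≥ p.
By the pumping lemma, w = xyz with |xy| ≤ p and |y| ≥ 1.
Because |xy| ≤ p and w begins with p copies of a, we have y = a^k with 1 ≤ k ≤ p.
Pump with i = 2: xy^2z = a^{p+k} b^p a^p b^p, of length 4p+k. Suppose this equals vv. The string starts with a and ends with b, so v does too; thus the boundary between the two copies of v is a b→a transition. There is exactly one such transition, at position 2p+k, so |v| = 2p+k and |vv| = 4p+2k ≠ 4p+k since k ≥ 1. So xy^2z ∉ L.
Contradiction. Therefore L is not regular.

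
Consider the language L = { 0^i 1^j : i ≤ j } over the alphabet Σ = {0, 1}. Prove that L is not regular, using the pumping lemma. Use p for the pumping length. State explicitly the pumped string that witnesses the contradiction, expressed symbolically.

Assume L is regular. Let p be the pumping length given by the pumping lemma.
Choose w = 0^p 1^p ∈ L, with |w| = 2p ≥ p.
The pumping lemma gives a decomposition w = xyz where |xy| ≤ p and |y| ≥ 1.
The first p characters of w are 0's, so xy (and hence y) consists only of 0's. Write y = 0^k, 1 ≤ k ≤ p.
Consider xy^2z = 0^{p+k} 1^p. Since k ≥ 1, the 0-count p+k exceeds the 1-count p, so i ≤ j fails; thus xy^2z ∉ L.
Contradiction. Therefore L is not regular.

0^{p+k} 1^p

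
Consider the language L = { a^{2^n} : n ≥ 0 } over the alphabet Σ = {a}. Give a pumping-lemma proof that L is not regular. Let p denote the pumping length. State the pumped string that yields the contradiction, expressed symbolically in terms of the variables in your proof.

Suppose for contradiction that L is regular, and let p be the pumping length.
Take w = a^{2^p} ∈ L with |w| = 2^p ≥ p.
By the pumping lemma, w = xyz with |xy| ≤ p and |y| ≥ 1.
Then y = a^k for some k with 1 ≤ k ≤ p.
Pump with i = 2: xy^2z = a^{2^p+k}. Since 1 ≤ k ≤ p < 2^p, we have 2^p < 2^p+k < 2^{p+1}, so 2^p+k is not a power of 2. So xy^2z ∉ L.
This contradicts the pumping lemma, so L is not regular.

a^{2^p+k}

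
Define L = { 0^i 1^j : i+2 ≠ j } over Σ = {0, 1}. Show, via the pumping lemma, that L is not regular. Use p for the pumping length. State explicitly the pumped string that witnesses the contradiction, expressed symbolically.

0^{p+p!} 1^{p+p!+2}

Toward a contradiction, assume L is regular with pumping length p.
Choose w = 0^p 1^{p+p!+2}. Since p ≠ (p+p!+2)-2 = p+p!, w ∈ L; and |w| ≥ p.
The pumping lemma gives a decomposition w = xyz where |xy| ≤ p and |y| ≥ 1.
The first p characters of w are 0's, so xy (and hence y) consists only of 0's. Write y = 0^k, 1 ≤ k ≤ p.
Since 1 ≤ k ≤ p, k divides p!; set t = 1 + p!/k. Then xy^t z has p + (p!/k)·k = p + p! copies of 0. Now the 0-count is p+p! and (1-count)-2 = (p+p!+2)-2 = p+p!, so i+2 ≠ j fails. So xy^t z = 0^{p+p!} 1^{p+p!+2} ∉ L.
Contradiction. Therefore L is not regular.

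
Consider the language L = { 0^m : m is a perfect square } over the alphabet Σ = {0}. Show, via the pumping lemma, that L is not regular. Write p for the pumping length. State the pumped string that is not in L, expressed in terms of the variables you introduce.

Assume L is regular. Let p be the pumping length given by the pumping lemma.
Take w = 0^{p²} ∈ L with |w| = p² ≥ p.
Write w = xyz as guaranteed by the lemma, with |xy| ≤ p and y is nonempty.
Then y = 0^k for some k with 1 ≤ k ≤ p.
Pump with i = 2: xy^2z = 0^{p²+k}. Since 1 ≤ k ≤ p, p² < p²+k ≤ p²+p < (p+1)², so p²+k lies strictly between consecutive squares and is not a perfect square. So xy^2z ∉ L.
This contradicts the pumping lemma, so L is not regular.

0^{p²+k}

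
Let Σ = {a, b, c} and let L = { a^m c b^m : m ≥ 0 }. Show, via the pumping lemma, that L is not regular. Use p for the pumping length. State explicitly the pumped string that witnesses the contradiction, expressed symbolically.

a^{p+k} c b^p

Assume L is regular. Let p be the pumping length given by the pumping lemma.
Take w = a^p c b^p ∈ L with |w| = 2p+1 ≥ p.
Write w = xyz as guaranteed by the lemma, with |xy| ≤ p and |y| > 0.
Since the first p symbols of w are all a's and |xy| ≤ p, y lies entirely in the leading a-block: y = a^k for some k with 1 ≤ k ≤ p.
Pump with i = 2: xy^2z = a^{p+k} c b^p, which would require p+k = p. But k ≥ 1, so xy^2z ∉ L.
This is a contradiction; hence L is not regular.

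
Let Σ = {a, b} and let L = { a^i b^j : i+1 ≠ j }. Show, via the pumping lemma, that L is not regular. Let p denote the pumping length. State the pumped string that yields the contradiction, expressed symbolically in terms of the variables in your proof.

Assume L is regular. Let p be the pumping length given by the pumping lemma.
Choose w = a^p b^{p+p!+1}. Since p ≠ (p+p!+1)-1 = p+p!, w ∈ L; and |w| ≥ p.
By the pumping lemma, w = xyz with |xy| ≤ p and |y| > 0.
Since the first p symbols of w are all a's and |xy| ≤ p, y lies entirely in the leading a-block: y = a^k for some k with 1 ≤ k ≤ p.
Since 1 ≤ k ≤ p, k divides p!; set t = 1 + p!/k. Then xy^t z has p + (p!/k)·k = p + p! copies of a. Now the a-count is p+p! and (b-count)-1 = (p+p!+1)-1 = p+p!, so i+1 ≠ j fails. So xy^t z = a^{p+p!} b^{p+p!+1} ∉ L.
Contradiction. Therefore L is not regular.

a^{p+p!} b^{p+p!+1}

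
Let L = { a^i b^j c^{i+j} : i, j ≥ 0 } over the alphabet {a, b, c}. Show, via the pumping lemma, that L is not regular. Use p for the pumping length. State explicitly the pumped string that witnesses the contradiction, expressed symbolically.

a^{p+k} b^p c^{2p}

Toward a contradiction, assume L is regular with pumping length p.
Take w = a^p b^p c^{2p} ∈ L (with i=j=p, i+j=2p), |w| = 4p ≥ p.
The pumping lemma gives a decomposition w = xyz where |xy| ≤ p and |y| ≥ 1.
Because |xy| ≤ p and w begins with p copies of a, we have y = a^k with 1 ≤ k ≤ p.
Consider xy^2z = a^{p+k} b^p c^{2p}. Now the a- and b-counts sum to 2p+k, but the c-count is 2p ≠ 2p+k. So xy^2z ∉ L.
Contradiction. Therefore L is not regular.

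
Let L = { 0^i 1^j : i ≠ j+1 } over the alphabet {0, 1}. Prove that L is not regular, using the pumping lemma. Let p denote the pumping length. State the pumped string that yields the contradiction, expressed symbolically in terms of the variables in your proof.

Toward a contradiction, assume L is regular with pumping length p.
Choose w = 0^p 1^{p+p!-1}. Since p ≠ (p+p!-1)+1 = p+p!, w ∈ L; and |w| ≥ p.
By the pumping lemma, w = xyz with |xy| ≤ p and |y| ≥ 1.
The first p characters of w are 0's, so xy (and hence y) consists only of 0's. Write y = 0^k, 1 ≤ k ≤ p.
Since 1 ≤ k ≤ p, k divides p!; set t = 1 + p!/k. Then xy^t z has p + (p!/k)·k = p + p! copies of 0. Now the 0-count is p+p! and (1-count)+1 = (p+p!-1)+1 = p+p!, so i ≠ j+1 fails. So xy^t z = 0^{p+p!} 1^{p+p!-1} ∉ L.
Contradiction. Therefore L is not regular.

0^{p+p!} 1^{p+p!-1}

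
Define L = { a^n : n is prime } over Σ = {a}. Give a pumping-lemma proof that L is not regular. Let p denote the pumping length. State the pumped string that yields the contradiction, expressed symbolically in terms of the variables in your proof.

a^{q(1+k)}

Suppose for contradiction that L is regular, and let p be the pumping length.
Let q be a prime with q ≥ p+2 (infinitely many primes exist), and take w = a^q ∈ L with |w| = q ≥ p.
Write w = xyz as guaranteed by the lemma, with |xy| ≤ p and |y| > 0.
Then y = a^k for some k with 1 ≤ k ≤ p.
Since 1 ≤ k ≤ p, |xz| = q-k. Pump with i = q+1: |xy^{q+1}z| = (q-k)+(q+1)k = q+qk = q(1+k), which is composite (both factors ≥ 2). So xy^{q+1}z = a^{q(1+k)} ∉ L.
This contradicts the pumping lemma, so L is not regular.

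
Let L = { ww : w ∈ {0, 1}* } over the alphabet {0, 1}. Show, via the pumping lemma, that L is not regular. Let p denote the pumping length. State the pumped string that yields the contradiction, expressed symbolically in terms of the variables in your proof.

0^{p+k} 1^p 0^p 1^p

Toward a contradiction, assume L is regular with pumping length p.
Take w = 0^p 1^p 0^p 1^p = uu where u = 0^p1^p; then w ∈ L and |w| = 4p ≥ p.
The pumping lemma gives a decomposition w = xyz where |xy| ≤ p and y is nonempty.
The first p characters of w are 0's, so xy (and hence y) consists only of 0's. Write y = 0^k, 1 ≤ k ≤ p.
Pump with i = 2: xy^2z = 0^{p+k} 1^p 0^p 1^p, of length 4p+k. Suppose this equals vv. The string starts with 0 and ends with 1, so v does too; thus the boundary between the two copies of v is a 1→0 transition. There is exactly one such transition, at position 2p+k, so |v| = 2p+k and |vv| = 4p+2k ≠ 4p+k since k ≥ 1. So xy^2z ∉ L.
This is a contradiction; hence L is not regular.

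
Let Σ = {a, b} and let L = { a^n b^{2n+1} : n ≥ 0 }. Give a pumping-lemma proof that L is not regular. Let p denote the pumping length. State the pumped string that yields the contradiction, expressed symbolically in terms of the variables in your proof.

Assume L is regular. Let p be the pumping length given by the pumping lemma.
Choose w = a^p b^{2p+1}, which is in L with |w| = 3p+1 ≥ p.
By the pumping lemma, w = xyz with |xy| ≤ p and |y| ≥ 1.
Since the first p symbols of w are all a's and |xy| ≤ p, y lies entirely in the leading a-block: y = a^k for some k with 1 ≤ k ≤ p.
Pump with i = 2: xy^2z = a^{p+k} b^{2p+1}. For this to lie in L we would need 2p+1 = 2(p+k)+1, which forces k = 0. But k ≥ 1, so xy^2z ∉ L.
This contradicts the pumping lemma, so L is not regular.

a^{p+k} b^{2p+1}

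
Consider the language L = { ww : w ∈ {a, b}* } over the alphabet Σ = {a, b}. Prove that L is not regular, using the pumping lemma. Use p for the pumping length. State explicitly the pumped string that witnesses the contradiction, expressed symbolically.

a^{p+k} b^p a^p b^p

Toward a contradiction, assume L is regular with pumping length p.
Take w = a^p b^p a^p b^p = uu where u = a^pb^p; then w ∈ L and |w| = 4p ≥ p.
The pumping lemma gives a decomposition w = xyz where |xy| ≤ p and |y| > 0.
Since the first p symbols of w are all a's and |xy| ≤ p, y lies entirely in the leading a-block: y = a^k for some k with 1 ≤ k ≤ p.
Pump with i = 2: xy^2z = a^{p+k} b^p a^p b^p, of length 4p+k. Suppose this equals vv. The string starts with a and ends with b, so v does too; thus the boundary between the two copies of v is a b→a transition. There is exactly one such transition, at position 2p+k, so |v| = 2p+k and |vv| = 4p+2k ≠ 4p+k since k ≥ 1. So xy^2z ∉ L.
This contradicts the pumping lemma, so L is not regular.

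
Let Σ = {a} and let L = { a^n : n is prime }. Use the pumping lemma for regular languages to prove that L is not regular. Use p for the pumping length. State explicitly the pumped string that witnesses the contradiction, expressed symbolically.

a^{q(1+k)}

Assume L is regular. Let p be the pumping length given by the pumping lemma.
Let q be a prime with q ≥ p+2 (infinitely many primes exist), and take w = a^q ∈ L with |w| = q ≥ p.
By the pumping lemma, w = xyz with |xy| ≤ p and |y| ≥ 1.
Then y = a^k for some k with 1 ≤ k ≤ p.
Since 1 ≤ k ≤ p, |xz| = q-k. Pump with i = q+1: |xy^{q+1}z| = (q-k)+(q+1)k = q+qk = q(1+k), which is composite (both factors ≥ 2). So xy^{q+1}z = a^{q(1+k)} ∉ L.
Contradiction. Therefore L is not regular.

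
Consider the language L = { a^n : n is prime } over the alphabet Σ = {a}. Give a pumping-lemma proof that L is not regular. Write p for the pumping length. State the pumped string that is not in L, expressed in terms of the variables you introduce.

a^{q(1+k)}

Suppose for contradiction that L is regular, and let p be the pumping length.
Let q be a prime with q ≥ p+2 (infinitely many primes exist), and take w = a^q ∈ L with |w| = q ≥ p.
Write w = xyz as guaranteed by the lemma, with |xy| ≤ p and y is nonempty.
Then y = a^k for some k with 1 ≤ k ≤ p.
Since 1 ≤ k ≤ p, |xz| = q-k. Pump with i = q+1: |xy^{q+1}z| = (q-k)+(q+1)k = q+qk = q(1+k), which is composite (both factors ≥ 2). So xy^{q+1}z = a^{q(1+k)} ∉ L.
This is a contradiction; hence L is not regular.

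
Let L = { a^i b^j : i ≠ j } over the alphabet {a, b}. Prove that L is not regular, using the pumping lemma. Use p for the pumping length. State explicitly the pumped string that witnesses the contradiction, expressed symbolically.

Assume L is regular. Let p be the pumping length given by the pumping lemma.
Choose w = a^p b^{p+p!}. Since p ≠ p+p!, w ∈ L; and |w| ≥ p.
Write w = xyz as guaranteed by the lemma, with |xy| ≤ p and |y| ≥ 1.
Since the first p symbols of w are all a's and |xy| ≤ p, y lies entirely in the leading a-block: y = a^k for some k with 1 ≤ k ≤ p.
Since 1 ≤ k ≤ p, k divides p!; set t = 1 + p!/k. Then xy^t z has p + (p!/k)·k = p + p! copies of a. Now the a-count equals the b-count, so i ≠ j fails. So xy^t z = a^{p+p!} b^{p+p!} ∉ L.
Contradiction. Therefore L is not regular.

a^{p+p!} b^{p+p!}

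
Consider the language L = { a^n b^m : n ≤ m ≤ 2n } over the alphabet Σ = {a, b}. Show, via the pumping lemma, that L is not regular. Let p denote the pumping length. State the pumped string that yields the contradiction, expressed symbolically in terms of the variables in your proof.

a^{p+k} b^p

Toward a contradiction, assume L is regular with pumping length p.
Take w = a^p b^p ∈ L (since p ≤ p ≤ 2p), with |w| = 2p ≥ p.
By the pumping lemma, w = xyz with |xy| ≤ p and |y| > 0.
Since the first p symbols of w are all a's and |xy| ≤ p, y lies entirely in the leading a-block: y = a^k for some k with 1 ≤ k ≤ p.
Pump with i = 2: xy^2z = a^{p+k} b^p. Now n = p+k > p = m, so the condition n ≤ m fails. Thus xy^2z ∉ L.
This contradicts the pumping lemma, so L is not regular.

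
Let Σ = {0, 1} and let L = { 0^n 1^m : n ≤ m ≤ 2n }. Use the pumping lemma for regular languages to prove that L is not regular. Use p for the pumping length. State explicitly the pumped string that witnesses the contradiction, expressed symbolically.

0^{p+k} 1^p

Assume L is regular; let p be its pumping constant.
Take w = 0^p 1^p ∈ L (since p ≤ p ≤ 2p), with |w| = 2p ≥ p.
By the pumping lemma, w = xyz with |xy| ≤ p and y is nonempty.
Since the first p symbols of w are all 0's and |xy| ≤ p, y lies entirely in the leading 0-block: y = 0^k for some k with 1 ≤ k ≤ p.
Pump with i = 2: xy^2z = 0^{p+k} 1^p. Now n = p+k > p = m, so the condition n ≤ m fails. Thus xy^2z ∉ L.
This contradicts the pumping lemma, so L is not regular.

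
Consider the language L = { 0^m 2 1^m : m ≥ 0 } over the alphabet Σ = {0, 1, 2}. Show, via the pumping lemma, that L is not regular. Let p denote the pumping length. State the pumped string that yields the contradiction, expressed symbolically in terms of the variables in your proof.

Assume L is regular. Let p be the pumping length given by the pumping lemma.
Take w = 0^p 2 1^p ∈ L with |w| = 2p+1 ≥ p.
By the pumping lemma, w = xyz with |xy| ≤ p and |y| ≥ 1.
The first p characters of w are 0's, so xy (and hence y) consists only of 0's. Write y = 0^k, 1 ≤ k ≤ p.
Pump with i = 2: xy^2z = 0^{p+k} 2 1^p, which would require p+k = p. But k ≥ 1, so xy^2z ∉ L.
This is a contradiction; hence L is not regular.

0^{p+k} 2 1^p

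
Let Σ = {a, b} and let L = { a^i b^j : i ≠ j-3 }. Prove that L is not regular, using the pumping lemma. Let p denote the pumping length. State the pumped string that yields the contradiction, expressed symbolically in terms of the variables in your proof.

a^{p+p!} b^{p+p!+3}

Assume L is regular. Let p be the pumping length given by the pumping lemma.
Choose w = a^p b^{p+p!+3}. Since p ≠ (p+p!+3)-3 = p+p!, w ∈ L; and |w| ≥ p.
Write w = xyz as guaranteed by the lemma, with |xy| ≤ p and |y| ≥ 1.
Because |xy| ≤ p and w begins with p copies of a, we have y = a^k with 1 ≤ k ≤ p.
Since 1 ≤ k ≤ p, k divides p!; set t = 1 + p!/k. Then xy^t z has p + (p!/k)·k = p + p! copies of a. Now the a-count is p+p! and (b-count)-3 = (p+p!+3)-3 = p+p!, so i ≠ j-3 fails. So xy^t z = a^{p+p!} b^{p+p!+3} ∉ L.
Contradiction. Therefore L is not regular.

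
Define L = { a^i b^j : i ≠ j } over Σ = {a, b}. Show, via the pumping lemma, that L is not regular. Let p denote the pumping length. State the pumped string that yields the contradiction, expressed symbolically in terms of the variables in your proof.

a^{p+p!} b^{p+p!}

Assume L is regular; let p be its pumping constant.
Choose w = a^p b^{p+p!}. Since p ≠ p+p!, w ∈ L; and |w| ≥ p.
Write w = xyz as guaranteed by the lemma, with |xy| ≤ p and |y| > 0.
Since the first p symbols of w are all a's and |xy| ≤ p, y lies entirely in the leading a-block: y = a^k for some k with 1 ≤ k ≤ p.
Since 1 ≤ k ≤ p, k divides p!; set t = 1 + p!/k. Then xy^t z has p + (p!/k)·k = p + p! copies of a. Now the a-count equals the b-count, so i ≠ j fails. So xy^t z = a^{p+p!} b^{p+p!} ∉ L.
This contradicts the pumping lemma, so L is not regular.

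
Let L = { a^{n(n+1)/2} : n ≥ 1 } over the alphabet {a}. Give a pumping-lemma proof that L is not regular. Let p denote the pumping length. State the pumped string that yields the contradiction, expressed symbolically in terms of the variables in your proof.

a^{p(p+1)/2+k}

Suppose for contradiction that L is regular, and let p be the pumping length.
Take w = a^{p(p+1)/2} ∈ L with |w| = p(p+1)/2 ≥ p.
Write w = xyz as guaranteed by the lemma, with |xy| ≤ p and y is nonempty.
Then y = a^k for some k with 1 ≤ k ≤ p.
Pump with i = 2: xy^2z = a^{p(p+1)/2+k}. Since 1 ≤ k ≤ p, p(p+1)/2 < p(p+1)/2+k ≤ p(p+1)/2+p < (p+1)(p+2)/2, so p(p+1)/2+k is strictly between consecutive triangular numbers. So xy^2z ∉ L.
This is a contradiction; hence L is not regular.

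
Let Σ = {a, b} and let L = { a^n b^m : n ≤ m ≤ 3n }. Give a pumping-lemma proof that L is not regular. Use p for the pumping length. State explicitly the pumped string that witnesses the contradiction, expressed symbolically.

a^{p+k} b^p

Suppose for contradiction that L is regular, and let p be the pumping length.
Take w = a^p b^p ∈ L (since p ≤ p ≤ 3p), with |w| = 2p ≥ p.
Write w = xyz as guaranteed by the lemma, with |xy| ≤ p and |y| ≥ 1.
Since the first p symbols of w are all a's and |xy| ≤ p, y lies entirely in the leading a-block: y = a^k for some k with 1 ≤ k ≤ p.
Pump with i = 2: xy^2z = a^{p+k} b^p. Now n = p+k > p = m, so the condition n ≤ m fails. Thus xy^2z ∉ L.
This contradicts the pumping lemma, so L is not regular.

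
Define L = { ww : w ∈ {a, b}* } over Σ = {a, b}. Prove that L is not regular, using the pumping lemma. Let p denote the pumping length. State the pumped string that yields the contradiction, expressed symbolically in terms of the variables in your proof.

a^{p+k} b^p a^p b^p

Assume L is regular. Let p be the pumping length given by the pumping lemma.
Take w = a^p b^p a^p b^p = uu where u = a^pb^p; then w ∈ L and |w| = 4p ≥ p.
The pumping lemma gives a decomposition w = xyz where |xy| ≤ p and y is nonempty.
Since the first p symbols of w are all a's and |xy| ≤ p, y lies entirely in the leading a-block: y = a^k for some k with 1 ≤ k ≤ p.
Pump with i = 2: xy^2z = a^{p+k} b^p a^p b^p, of length 4p+k. Suppose this equals vv. The string starts with a and ends with b, so v does too; thus the boundary between the two copies of v is a b→a transition. There is exactly one such transition, at position 2p+k, so |v| = 2p+k and |vv| = 4p+2k ≠ 4p+k since k ≥ 1. So xy^2z ∉ L.
This is a contradiction; hence L is not regular.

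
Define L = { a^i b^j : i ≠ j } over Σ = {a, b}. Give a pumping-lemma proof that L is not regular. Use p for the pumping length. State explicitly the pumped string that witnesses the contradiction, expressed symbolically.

a^{p+p!} b^{p+p!}

Assume L is regular; let p be its pumping constant.
Choose w = a^p b^{p+p!}. Since p ≠ p+p!, w ∈ L; and |w| ≥ p.
By the pumping lemma, w = xyz with |xy| ≤ p and |y| > 0.
Since the first p symbols of w are all a's and |xy| ≤ p, y lies entirely in the leading a-block: y = a^k for some k with 1 ≤ k ≤ p.
Since 1 ≤ k ≤ p, k divides p!; set t = 1 + p!/k. Then xy^t z has p + (p!/k)·k = p + p! copies of a. Now the a-count equals the b-count, so i ≠ j fails. So xy^t z = a^{p+p!} b^{p+p!} ∉ L.
This contradicts the pumping lemma, so L is not regular.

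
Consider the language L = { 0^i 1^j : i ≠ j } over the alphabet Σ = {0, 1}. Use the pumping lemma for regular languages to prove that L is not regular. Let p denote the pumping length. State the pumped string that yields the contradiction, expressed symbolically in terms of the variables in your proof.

0^{p+p!} 1^{p+p!}

Assume L is regular; let p be its pumping constant.
Choose w = 0^p 1^{p+p!}. Since p ≠ p+p!, w ∈ L; and |w| ≥ p.
The pumping lemma gives a decomposition w = xyz where |xy| ≤ p and |y| > 0.
Since the first p symbols of w are all 0's and |xy| ≤ p, y lies entirely in the leading 0-block: y = 0^k for some k with 1 ≤ k ≤ p.
Since 1 ≤ k ≤ p, k divides p!; set t = 1 + p!/k. Then xy^t z has p + (p!/k)·k = p + p! copies of 0. Now the 0-count equals the 1-count, so i ≠ j fails. So xy^t z = 0^{p+p!} 1^{p+p!} ∉ L.
This contradicts the pumping lemma, so L is not regular.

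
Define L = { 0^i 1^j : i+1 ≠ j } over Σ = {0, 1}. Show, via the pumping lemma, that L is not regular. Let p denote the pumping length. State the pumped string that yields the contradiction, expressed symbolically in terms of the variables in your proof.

Suppose for contradiction that L is regular, and let p be the pumping length.
Choose w = 0^p 1^{p+p!+1}. Since p ≠ (p+p!+1)-1 = p+p!, w ∈ L; and |w| ≥ p.
By the pumping lemma, w = xyz with |xy| ≤ p and |y| ≥ 1.
Since the first p symbols of w are all 0's and |xy| ≤ p, y lies entirely in the leading 0-block: y = 0^k for some k with 1 ≤ k ≤ p.
Since 1 ≤ k ≤ p, k divides p!; set t = 1 + p!/k. Then xy^t z has p + (p!/k)·k = p + p! copies of 0. Now the 0-count is p+p! and (1-count)-1 = (p+p!+1)-1 = p+p!, so i+1 ≠ j fails. So xy^t z = 0^{p+p!} 1^{p+p!+1} ∉ L.
Contradiction. Therefore L is not regular.

0^{p+p!} 1^{p+p!+1}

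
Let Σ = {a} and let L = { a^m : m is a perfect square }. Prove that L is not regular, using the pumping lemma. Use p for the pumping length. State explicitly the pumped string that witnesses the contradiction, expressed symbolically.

a^{p²+k}

Suppose for contradiction that L is regular, and let p be the pumping length.
Take w = a^{p²} ∈ L with |w| = p² ≥ p.
Write w = xyz as guaranteed by the lemma, with |xy| ≤ p and |y| ≥ 1.
Then y = a^k for some k with 1 ≤ k ≤ p.
Pump with i = 2: xy^2z = a^{p²+k}. Since 1 ≤ k ≤ p, p² < p²+k ≤ p²+p < (p+1)², so p²+k lies strictly between consecutive squares and is not a perfect square. So xy^2z ∉ L.
Contradiction. Therefore L is not regular.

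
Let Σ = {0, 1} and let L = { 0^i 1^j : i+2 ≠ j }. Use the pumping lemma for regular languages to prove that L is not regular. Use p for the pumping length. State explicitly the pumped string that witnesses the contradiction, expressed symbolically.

0^{p+p!} 1^{p+p!+2}

Toward a contradiction, assume L is regular with pumping length p.
Choose w = 0^p 1^{p+p!+2}. Since p ≠ (p+p!+2)-2 = p+p!, w ∈ L; and |w| ≥ p.
By the pumping lemma, w = xyz with |xy| ≤ p and |y| > 0.
The first p characters of w are 0's, so xy (and hence y) consists only of 0's. Write y = 0^k, 1 ≤ k ≤ p.
Since 1 ≤ k ≤ p, k divides p!; set t = 1 + p!/k. Then xy^t z has p + (p!/k)·k = p + p! copies of 0. Now the 0-count is p+p! and (1-count)-2 = (p+p!+2)-2 = p+p!, so i+2 ≠ j fails. So xy^t z = 0^{p+p!} 1^{p+p!+2} ∉ L.
This contradicts the pumping lemma, so L is not regular.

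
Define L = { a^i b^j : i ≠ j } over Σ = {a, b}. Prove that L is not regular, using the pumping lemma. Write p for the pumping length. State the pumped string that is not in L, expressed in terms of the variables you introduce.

Toward a contradiction, assume L is regular with pumping length p.
Choose w = a^p b^{p+p!}. Since p ≠ p+p!, w ∈ L; and |w| ≥ p.
Write w = xyz as guaranteed by the lemma, with |xy| ≤ p and |y| > 0.
The first p characters of w are a's, so xy (and hence y) consists only of a's. Write y = a^k, 1 ≤ k ≤ p.
Since 1 ≤ k ≤ p, k divides p!; set t = 1 + p!/k. Then xy^t z has p + (p!/k)·k = p + p! copies of a. Now the a-count equals the b-count, so i ≠ j fails. So xy^t z = a^{p+p!} b^{p+p!} ∉ L.
This is a contradiction; hence L is not regular.

a^{p+p!} b^{p+p!}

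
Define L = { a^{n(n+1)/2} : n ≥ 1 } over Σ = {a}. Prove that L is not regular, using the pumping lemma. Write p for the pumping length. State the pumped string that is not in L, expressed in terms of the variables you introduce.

a^{p(p+1)/2+k}

Suppose for contradiction that L is regular, and let p be the pumping length.
Take w = a^{p(p+1)/2} ∈ L with |w| = p(p+1)/2 ≥ p.
The pumping lemma gives a decomposition w = xyz where |xy| ≤ p and |y| ≥ 1.
Then y = a^k for some k with 1 ≤ k ≤ p.
Pump with i = 2: xy^2z = a^{p(p+1)/2+k}. Since 1 ≤ k ≤ p, p(p+1)/2 < p(p+1)/2+k ≤ p(p+1)/2+p < (p+1)(p+2)/2, so p(p+1)/2+k is strictly between consecutive triangular numbers. So xy^2z ∉ L.
This contradicts the pumping lemma, so L is not regular.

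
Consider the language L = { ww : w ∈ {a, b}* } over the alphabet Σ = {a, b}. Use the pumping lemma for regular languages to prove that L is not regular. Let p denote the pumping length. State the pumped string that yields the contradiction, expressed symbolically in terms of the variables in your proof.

Assume L is regular. Let p be the pumping length given by the pumping lemma.
Take w = a^p b^p a^p b^p = uu where u = a^pb^p; then w ∈ L and |w| = 4p ≥ p.
By the pumping lemma, w = xyz with |xy| ≤ p and |y| ≥ 1.
The first p characters of w are a's, so xy (and hence y) consists only of a's. Write y = a^k, 1 ≤ k ≤ p.
Pump with i = 2: xy^2z = a^{p+k} b^p a^p b^p, of length 4p+k. Suppose this equals vv. The string starts with a and ends with b, so v does too; thus the boundary between the two copies of v is a b→a transition. There is exactly one such transition, at position 2p+k, so |v| = 2p+k and |vv| = 4p+2k ≠ 4p+k since k ≥ 1. So xy^2z ∉ L.
Contradiction. Therefore L is not regular.

a^{p+k} b^p a^p b^p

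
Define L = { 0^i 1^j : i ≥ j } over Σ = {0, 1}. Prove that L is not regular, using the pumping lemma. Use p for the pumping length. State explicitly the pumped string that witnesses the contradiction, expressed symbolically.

Assume L is regular; let p be its pumping constant.
Choose w = 0^p 1^p ∈ L, with |w| = 2p ≥ p.
Write w = xyz as guaranteed by the lemma, with |xy| ≤ p and |y| ≥ 1.
The first p characters of w are 0's, so xy (and hence y) consists only of 0's. Write y = 0^k, 1 ≤ k ≤ p.
Consider xy^0z = xz = 0^{p-k} 1^p. Since k ≥ 1, the 0-count p-k is less than p, so i ≥ j fails; thus xz ∉ L.
This is a contradiction; hence L is not regular.

0^{p-k} 1^p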